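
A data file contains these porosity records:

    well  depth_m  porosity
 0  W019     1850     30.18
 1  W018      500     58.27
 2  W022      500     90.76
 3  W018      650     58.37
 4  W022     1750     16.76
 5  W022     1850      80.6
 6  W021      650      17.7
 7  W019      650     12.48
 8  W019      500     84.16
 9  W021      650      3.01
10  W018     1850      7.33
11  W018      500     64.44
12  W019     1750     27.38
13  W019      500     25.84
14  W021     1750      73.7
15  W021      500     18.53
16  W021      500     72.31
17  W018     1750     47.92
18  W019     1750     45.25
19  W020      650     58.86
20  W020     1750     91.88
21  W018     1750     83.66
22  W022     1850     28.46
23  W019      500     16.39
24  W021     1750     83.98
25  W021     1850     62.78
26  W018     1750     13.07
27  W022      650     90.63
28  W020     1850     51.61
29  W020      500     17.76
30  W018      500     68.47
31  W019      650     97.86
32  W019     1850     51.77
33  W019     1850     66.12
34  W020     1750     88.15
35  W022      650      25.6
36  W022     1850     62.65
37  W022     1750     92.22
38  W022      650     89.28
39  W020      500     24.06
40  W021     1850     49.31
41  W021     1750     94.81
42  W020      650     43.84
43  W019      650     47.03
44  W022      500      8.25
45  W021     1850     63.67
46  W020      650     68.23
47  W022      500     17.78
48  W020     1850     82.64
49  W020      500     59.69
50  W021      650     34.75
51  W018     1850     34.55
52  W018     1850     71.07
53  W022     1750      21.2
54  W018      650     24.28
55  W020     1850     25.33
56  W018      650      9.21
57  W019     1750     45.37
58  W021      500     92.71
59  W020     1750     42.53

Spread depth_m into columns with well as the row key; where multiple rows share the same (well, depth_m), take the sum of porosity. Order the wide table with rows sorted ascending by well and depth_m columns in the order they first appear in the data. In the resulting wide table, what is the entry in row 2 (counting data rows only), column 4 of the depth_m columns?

With rows sorted ascending by well, row 2 is well=W019. depth_m columns in first-appearance order: 1850, 500, 650, 1750; column 4 is 1750.
Long rows with well=W019, depth_m=1750: 27.38 + 45.25 + 45.37 = 118.

118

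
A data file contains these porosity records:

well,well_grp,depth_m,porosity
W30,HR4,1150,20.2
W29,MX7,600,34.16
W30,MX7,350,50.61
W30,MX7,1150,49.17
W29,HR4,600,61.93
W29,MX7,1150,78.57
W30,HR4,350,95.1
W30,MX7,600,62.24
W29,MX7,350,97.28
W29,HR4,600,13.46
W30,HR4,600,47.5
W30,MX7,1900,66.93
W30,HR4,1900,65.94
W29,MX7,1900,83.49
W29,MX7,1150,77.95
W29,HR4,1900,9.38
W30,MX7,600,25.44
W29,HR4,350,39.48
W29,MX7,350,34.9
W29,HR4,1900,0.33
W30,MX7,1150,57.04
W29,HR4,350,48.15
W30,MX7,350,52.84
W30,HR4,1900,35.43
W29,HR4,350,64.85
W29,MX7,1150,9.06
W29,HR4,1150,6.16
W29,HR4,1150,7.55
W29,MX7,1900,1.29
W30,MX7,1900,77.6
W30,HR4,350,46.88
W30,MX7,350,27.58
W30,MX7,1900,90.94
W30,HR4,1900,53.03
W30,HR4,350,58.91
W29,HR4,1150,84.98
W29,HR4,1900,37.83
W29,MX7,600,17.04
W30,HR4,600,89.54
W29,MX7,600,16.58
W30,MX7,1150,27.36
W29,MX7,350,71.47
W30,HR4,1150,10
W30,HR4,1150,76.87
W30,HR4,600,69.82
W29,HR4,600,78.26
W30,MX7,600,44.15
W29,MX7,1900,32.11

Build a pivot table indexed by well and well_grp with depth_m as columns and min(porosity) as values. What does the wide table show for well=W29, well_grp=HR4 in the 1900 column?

0.33

Rows with well=W29, well_grp=HR4 and depth_m=1900: porosity values are 9.38, 0.33, 37.83.
min(9.38, 0.33, 37.83) = 0.33.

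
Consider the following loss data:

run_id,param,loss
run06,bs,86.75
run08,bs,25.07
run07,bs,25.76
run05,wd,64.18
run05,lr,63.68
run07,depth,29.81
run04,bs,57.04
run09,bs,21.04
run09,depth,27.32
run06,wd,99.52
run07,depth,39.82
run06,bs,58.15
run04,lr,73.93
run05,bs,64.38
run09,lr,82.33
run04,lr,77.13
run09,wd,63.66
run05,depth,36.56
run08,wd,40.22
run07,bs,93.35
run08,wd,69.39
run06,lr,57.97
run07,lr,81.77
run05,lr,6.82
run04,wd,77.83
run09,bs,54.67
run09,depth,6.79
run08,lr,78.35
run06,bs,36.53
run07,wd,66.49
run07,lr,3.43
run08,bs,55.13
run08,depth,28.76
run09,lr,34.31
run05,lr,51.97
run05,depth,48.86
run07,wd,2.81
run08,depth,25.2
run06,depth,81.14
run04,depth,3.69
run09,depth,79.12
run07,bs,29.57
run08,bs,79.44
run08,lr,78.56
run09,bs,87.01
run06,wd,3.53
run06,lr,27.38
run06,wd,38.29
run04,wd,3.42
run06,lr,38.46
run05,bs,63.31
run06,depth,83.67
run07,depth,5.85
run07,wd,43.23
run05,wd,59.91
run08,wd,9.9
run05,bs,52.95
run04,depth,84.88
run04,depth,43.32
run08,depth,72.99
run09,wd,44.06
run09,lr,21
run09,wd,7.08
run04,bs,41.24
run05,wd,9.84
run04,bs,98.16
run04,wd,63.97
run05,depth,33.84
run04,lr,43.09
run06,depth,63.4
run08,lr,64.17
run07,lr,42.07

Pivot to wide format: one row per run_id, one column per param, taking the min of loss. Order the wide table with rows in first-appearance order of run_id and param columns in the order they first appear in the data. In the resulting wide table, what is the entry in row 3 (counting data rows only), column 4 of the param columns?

5.85

With rows in first-appearance order of run_id, row 3 is run_id=run07. param columns in first-appearance order: bs, wd, lr, depth; column 4 is depth.
Long rows with run_id=run07, param=depth: min(29.81, 39.82, 5.85) = 5.85.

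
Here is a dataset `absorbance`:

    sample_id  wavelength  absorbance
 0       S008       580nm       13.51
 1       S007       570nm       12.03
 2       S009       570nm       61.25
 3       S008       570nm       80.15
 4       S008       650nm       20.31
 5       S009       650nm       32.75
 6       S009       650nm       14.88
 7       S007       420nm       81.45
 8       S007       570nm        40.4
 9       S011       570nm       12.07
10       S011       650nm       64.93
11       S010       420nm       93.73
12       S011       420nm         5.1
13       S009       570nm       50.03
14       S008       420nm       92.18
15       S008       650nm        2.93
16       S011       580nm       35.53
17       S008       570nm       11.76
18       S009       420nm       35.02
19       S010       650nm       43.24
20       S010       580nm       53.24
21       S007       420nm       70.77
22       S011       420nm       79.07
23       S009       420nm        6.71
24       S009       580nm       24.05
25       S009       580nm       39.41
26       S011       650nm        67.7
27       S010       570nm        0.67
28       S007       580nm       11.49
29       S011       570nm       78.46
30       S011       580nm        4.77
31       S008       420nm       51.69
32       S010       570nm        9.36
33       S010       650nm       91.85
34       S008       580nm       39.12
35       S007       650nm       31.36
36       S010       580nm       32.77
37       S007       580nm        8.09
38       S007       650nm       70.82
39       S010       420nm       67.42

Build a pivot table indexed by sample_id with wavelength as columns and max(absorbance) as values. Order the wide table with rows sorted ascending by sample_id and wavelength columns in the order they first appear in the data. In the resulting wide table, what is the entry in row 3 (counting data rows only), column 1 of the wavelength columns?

39.41

With rows sorted ascending by sample_id, row 3 is sample_id=S009. wavelength columns in first-appearance order: 580nm, 570nm, 650nm, 420nm; column 1 is 580nm.
Long rows with sample_id=S009, wavelength=580nm: max(24.05, 39.41) = 39.41.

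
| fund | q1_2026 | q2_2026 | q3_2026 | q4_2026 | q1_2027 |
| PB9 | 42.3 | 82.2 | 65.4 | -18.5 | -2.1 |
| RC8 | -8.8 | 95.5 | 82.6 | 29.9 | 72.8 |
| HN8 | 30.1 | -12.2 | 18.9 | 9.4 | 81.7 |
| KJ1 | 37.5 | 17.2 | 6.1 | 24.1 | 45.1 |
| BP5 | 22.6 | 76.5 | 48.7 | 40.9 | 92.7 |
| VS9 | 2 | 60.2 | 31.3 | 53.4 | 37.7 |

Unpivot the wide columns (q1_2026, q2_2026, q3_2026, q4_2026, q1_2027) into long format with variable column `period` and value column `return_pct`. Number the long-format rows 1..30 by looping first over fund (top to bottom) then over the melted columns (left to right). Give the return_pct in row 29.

30 rows total (6 × 5). Row 29: index ⌊(29-1)/5⌋ = 5 into fund → VS9; (29-1) mod 5 = 3 into the melted columns → q4_2026.
So row 29 is (VS9, q4_2026, 53.4); return_pct = 53.4.

53.4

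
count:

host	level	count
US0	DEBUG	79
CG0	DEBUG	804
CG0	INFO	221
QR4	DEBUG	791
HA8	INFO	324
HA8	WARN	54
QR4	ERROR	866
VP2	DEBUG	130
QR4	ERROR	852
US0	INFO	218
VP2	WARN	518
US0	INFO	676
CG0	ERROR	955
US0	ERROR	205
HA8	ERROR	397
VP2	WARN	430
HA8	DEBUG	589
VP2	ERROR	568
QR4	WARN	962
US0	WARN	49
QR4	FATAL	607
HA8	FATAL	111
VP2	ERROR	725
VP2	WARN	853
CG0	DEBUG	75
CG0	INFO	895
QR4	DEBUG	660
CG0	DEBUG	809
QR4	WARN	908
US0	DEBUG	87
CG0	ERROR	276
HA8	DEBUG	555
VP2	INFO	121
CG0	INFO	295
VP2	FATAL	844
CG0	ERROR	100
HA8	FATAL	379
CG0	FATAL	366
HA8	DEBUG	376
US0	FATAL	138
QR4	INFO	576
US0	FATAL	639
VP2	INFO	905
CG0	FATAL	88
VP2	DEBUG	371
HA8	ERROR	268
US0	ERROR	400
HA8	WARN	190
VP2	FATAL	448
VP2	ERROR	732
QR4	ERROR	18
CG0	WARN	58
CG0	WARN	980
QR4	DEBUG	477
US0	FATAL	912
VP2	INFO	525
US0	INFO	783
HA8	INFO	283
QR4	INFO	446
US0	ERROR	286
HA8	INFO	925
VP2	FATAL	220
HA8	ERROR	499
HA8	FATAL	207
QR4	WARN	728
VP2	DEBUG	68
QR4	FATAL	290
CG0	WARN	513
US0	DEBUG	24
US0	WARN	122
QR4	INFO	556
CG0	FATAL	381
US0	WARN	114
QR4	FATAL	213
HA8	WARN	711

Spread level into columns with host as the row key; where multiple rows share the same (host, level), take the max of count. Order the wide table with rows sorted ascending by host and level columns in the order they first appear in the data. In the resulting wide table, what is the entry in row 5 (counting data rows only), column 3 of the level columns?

With rows sorted ascending by host, row 5 is host=VP2. level columns in first-appearance order: DEBUG, INFO, WARN, ERROR, FATAL; column 3 is WARN.
Long rows with host=VP2, level=WARN: max(518, 430, 853) = 853.

853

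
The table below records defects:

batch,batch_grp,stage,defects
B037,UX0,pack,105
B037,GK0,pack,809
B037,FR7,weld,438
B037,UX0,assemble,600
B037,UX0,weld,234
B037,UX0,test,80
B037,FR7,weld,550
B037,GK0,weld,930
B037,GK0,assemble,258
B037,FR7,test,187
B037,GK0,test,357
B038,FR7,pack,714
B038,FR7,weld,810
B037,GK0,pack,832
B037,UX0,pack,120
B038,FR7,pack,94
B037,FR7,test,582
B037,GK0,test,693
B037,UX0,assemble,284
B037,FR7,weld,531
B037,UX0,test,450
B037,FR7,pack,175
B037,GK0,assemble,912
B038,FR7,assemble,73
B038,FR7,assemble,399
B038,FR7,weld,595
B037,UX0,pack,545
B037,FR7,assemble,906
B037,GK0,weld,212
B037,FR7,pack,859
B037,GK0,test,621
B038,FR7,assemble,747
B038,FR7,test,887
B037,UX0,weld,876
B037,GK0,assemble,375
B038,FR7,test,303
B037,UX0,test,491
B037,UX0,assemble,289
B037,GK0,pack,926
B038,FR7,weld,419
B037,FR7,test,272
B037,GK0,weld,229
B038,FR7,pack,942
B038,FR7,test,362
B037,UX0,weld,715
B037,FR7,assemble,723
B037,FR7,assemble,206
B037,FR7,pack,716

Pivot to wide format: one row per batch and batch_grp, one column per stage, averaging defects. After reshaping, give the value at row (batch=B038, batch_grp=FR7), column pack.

583.33

Rows with batch=B038, batch_grp=FR7 and stage=pack: defects values are 714, 94, 942.
(714 + 94 + 942) / 3 = 583.33.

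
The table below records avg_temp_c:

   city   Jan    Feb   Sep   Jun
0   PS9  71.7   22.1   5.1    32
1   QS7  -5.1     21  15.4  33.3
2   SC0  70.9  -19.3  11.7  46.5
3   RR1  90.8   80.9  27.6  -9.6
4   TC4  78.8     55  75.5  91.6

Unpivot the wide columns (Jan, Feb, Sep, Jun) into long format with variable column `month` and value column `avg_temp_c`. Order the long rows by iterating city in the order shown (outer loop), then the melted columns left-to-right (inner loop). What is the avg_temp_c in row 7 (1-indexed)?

20 rows total (5 × 4). Row 7: index ⌊(7-1)/4⌋ = 1 into city → QS7; (7-1) mod 4 = 2 into the melted columns → Sep.
So row 7 is (QS7, Sep, 15.4); avg_temp_c = 15.4.

15.4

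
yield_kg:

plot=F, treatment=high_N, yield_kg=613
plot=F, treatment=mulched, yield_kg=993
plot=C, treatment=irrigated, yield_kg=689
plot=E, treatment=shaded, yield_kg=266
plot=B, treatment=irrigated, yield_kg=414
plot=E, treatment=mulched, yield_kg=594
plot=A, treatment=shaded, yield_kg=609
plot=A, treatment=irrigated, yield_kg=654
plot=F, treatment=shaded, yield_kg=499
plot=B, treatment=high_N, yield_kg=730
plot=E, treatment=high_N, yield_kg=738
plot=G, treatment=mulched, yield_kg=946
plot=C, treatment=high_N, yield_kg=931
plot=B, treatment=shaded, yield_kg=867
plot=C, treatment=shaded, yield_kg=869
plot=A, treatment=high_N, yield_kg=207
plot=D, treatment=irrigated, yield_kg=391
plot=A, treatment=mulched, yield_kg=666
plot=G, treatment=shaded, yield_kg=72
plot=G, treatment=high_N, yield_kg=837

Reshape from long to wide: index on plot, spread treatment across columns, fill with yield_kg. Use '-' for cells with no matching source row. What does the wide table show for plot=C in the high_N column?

931

The long row with plot=C, treatment=high_N has yield_kg=931.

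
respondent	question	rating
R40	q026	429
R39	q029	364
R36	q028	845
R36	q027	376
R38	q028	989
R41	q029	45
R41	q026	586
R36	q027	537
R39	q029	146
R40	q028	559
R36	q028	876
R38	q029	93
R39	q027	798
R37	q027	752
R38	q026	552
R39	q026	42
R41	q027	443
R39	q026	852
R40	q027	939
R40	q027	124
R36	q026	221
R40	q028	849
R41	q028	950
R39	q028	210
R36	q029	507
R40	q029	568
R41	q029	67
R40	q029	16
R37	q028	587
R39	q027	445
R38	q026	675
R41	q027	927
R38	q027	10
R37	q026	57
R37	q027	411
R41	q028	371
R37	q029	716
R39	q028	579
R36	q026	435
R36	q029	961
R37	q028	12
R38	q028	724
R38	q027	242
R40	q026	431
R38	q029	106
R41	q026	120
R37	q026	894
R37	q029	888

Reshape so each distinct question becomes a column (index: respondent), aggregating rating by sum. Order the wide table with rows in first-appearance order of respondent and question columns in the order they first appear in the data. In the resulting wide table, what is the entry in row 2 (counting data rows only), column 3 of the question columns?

With rows in first-appearance order of respondent, row 2 is respondent=R39. question columns in first-appearance order: q026, q029, q028, q027; column 3 is q028.
Long rows with respondent=R39, question=q028: 210 + 579 = 789.

789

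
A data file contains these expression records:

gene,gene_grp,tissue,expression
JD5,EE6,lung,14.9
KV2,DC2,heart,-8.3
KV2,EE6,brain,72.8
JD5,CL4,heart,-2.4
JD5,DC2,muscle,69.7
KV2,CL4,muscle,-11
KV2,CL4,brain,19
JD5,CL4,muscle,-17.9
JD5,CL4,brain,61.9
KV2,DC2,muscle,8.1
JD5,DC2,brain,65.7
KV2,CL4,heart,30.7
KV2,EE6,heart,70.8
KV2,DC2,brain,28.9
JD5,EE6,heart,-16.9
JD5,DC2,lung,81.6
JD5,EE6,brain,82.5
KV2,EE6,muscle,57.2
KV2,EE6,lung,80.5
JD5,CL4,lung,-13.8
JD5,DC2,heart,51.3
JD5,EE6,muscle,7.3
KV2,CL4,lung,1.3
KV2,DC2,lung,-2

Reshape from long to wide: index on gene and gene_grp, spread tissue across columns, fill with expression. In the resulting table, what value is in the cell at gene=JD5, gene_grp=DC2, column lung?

81.6

Wide layout: rows indexed by gene and gene_grp, columns are the 4 distinct tissue values (lung, heart, brain, muscle).
Cell (gene=JD5, gene_grp=DC2, tissue=lung) draws from the long row where gene=JD5, gene_grp=DC2 and tissue=lung, which has expression=81.6.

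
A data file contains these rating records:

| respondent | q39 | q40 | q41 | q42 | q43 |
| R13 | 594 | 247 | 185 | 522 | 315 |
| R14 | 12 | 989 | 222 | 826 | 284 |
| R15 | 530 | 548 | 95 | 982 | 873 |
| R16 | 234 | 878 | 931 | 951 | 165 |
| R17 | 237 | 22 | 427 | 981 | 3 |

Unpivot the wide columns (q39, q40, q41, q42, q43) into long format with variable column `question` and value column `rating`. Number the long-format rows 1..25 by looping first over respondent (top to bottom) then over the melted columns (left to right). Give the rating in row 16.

234

25 rows total (5 × 5). Row 16: index ⌊(16-1)/5⌋ = 3 into respondent → R16; (16-1) mod 5 = 0 into the melted columns → q39.
So row 16 is (R16, q39, 234); rating = 234.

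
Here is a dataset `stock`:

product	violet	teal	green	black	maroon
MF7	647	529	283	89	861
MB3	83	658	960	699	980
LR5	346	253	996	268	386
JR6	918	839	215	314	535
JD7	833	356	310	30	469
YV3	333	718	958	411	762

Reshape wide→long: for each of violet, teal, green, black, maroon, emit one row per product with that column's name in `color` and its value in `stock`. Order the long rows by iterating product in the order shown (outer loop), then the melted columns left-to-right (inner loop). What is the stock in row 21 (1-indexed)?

30 rows total (6 × 5). Row 21: index ⌊(21-1)/5⌋ = 4 into product → JD7; (21-1) mod 5 = 0 into the melted columns → violet.
So row 21 is (JD7, violet, 833); stock = 833.

833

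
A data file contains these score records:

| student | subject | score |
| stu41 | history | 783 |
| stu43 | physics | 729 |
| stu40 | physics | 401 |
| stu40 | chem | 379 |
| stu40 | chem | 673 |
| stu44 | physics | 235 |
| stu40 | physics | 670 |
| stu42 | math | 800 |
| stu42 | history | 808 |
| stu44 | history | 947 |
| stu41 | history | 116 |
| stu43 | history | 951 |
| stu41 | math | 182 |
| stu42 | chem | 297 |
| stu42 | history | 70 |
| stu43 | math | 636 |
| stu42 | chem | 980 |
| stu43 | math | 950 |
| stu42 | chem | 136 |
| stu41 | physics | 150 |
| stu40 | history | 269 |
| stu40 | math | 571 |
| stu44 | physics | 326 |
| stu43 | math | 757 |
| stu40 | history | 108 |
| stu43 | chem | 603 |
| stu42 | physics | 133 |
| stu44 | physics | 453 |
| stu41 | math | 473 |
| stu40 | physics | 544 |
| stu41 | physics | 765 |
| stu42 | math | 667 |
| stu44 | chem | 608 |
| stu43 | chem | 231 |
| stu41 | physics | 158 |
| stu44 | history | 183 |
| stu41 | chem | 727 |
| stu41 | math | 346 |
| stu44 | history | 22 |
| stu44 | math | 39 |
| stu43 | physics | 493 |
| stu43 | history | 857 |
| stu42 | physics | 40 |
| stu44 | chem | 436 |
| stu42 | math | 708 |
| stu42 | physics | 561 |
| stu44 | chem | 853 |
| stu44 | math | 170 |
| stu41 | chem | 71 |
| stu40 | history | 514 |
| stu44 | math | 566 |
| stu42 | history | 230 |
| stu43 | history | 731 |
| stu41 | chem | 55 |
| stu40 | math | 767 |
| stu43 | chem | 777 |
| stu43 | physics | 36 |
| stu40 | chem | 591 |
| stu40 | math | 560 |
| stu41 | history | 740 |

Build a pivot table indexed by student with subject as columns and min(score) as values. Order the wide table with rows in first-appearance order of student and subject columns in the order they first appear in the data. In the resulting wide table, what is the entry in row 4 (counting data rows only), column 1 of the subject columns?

With rows in first-appearance order of student, row 4 is student=stu44. subject columns in first-appearance order: history, physics, chem, math; column 1 is history.
Long rows with student=stu44, subject=history: min(947, 183, 22) = 22.

22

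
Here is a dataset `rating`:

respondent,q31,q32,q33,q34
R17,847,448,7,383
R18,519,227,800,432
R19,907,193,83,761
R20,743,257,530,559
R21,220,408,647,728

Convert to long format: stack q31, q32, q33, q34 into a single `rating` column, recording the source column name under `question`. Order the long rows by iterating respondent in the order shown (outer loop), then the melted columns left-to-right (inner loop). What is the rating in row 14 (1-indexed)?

20 rows total (5 × 4). Row 14: index ⌊(14-1)/4⌋ = 3 into respondent → R20; (14-1) mod 4 = 1 into the melted columns → q32.
So row 14 is (R20, q32, 257); rating = 257.

257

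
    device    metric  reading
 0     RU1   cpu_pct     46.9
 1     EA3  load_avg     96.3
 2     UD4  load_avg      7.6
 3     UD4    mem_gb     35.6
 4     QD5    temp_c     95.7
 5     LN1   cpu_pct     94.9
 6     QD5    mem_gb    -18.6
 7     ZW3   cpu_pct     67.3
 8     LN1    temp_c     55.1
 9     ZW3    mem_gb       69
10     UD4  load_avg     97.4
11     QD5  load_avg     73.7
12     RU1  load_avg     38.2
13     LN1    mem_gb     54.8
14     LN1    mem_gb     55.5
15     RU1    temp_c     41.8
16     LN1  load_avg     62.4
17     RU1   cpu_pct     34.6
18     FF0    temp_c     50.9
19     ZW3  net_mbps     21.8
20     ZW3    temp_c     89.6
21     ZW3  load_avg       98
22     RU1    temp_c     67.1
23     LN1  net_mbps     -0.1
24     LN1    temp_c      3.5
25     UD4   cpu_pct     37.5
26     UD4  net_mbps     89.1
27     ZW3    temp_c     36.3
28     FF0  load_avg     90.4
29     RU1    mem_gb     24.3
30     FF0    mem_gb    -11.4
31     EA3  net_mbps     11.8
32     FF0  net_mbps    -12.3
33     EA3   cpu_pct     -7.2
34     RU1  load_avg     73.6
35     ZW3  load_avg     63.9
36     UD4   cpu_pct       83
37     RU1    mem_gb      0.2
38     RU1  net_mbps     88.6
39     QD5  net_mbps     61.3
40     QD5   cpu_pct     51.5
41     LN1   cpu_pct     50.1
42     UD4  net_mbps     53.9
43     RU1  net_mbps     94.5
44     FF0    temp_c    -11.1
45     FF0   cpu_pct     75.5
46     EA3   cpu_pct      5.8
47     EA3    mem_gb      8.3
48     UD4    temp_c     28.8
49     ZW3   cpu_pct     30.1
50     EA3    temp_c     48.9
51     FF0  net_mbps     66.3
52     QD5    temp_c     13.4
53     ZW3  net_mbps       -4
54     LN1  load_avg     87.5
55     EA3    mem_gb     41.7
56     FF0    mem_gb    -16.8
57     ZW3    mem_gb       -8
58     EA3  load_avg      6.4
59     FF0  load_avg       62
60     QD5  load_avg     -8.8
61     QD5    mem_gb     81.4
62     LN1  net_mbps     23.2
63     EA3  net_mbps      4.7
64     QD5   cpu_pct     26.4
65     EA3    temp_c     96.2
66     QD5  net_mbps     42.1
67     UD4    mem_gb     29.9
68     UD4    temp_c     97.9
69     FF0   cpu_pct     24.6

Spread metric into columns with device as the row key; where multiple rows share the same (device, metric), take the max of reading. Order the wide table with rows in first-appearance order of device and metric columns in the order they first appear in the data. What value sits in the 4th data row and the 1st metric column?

With rows in first-appearance order of device, row 4 is device=QD5. metric columns in first-appearance order: cpu_pct, load_avg, mem_gb, temp_c, net_mbps; column 1 is cpu_pct.
Long rows with device=QD5, metric=cpu_pct: max(51.5, 26.4) = 51.5.

51.5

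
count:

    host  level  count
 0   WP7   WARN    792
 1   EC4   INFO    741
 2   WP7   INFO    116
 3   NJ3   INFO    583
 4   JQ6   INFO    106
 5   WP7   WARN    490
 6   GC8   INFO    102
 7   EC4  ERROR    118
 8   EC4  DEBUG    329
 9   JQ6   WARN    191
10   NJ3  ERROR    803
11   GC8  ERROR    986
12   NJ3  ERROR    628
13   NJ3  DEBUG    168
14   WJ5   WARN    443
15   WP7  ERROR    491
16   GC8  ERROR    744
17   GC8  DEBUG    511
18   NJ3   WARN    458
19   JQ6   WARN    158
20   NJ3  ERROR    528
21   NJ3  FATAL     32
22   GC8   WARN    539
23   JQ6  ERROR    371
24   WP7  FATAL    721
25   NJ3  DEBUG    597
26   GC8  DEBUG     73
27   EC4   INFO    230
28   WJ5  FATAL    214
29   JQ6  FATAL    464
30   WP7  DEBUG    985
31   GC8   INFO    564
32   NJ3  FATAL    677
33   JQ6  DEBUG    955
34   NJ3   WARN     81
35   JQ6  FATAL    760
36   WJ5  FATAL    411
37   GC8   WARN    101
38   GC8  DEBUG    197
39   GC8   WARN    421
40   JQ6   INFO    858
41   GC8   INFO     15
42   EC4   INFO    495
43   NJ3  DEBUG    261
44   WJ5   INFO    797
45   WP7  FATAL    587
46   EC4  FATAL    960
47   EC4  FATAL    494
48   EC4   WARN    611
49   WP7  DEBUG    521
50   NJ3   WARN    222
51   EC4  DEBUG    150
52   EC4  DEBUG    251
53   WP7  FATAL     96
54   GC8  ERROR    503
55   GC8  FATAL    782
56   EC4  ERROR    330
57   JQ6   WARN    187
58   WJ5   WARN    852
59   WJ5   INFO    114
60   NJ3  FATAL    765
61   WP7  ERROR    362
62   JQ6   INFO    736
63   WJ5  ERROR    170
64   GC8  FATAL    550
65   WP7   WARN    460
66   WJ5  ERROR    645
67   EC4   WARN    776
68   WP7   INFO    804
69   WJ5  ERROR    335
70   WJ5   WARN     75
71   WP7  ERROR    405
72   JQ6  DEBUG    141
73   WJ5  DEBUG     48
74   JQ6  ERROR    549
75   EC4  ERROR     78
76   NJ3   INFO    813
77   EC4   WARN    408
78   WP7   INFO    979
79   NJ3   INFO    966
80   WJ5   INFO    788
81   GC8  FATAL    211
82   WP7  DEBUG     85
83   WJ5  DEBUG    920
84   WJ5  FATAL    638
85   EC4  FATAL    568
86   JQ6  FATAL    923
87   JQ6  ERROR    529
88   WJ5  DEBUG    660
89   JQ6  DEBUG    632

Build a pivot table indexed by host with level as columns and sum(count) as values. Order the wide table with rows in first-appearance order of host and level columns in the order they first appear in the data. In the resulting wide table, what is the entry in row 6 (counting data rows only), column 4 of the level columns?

1628

With rows in first-appearance order of host, row 6 is host=WJ5. level columns in first-appearance order: WARN, INFO, ERROR, DEBUG, FATAL; column 4 is DEBUG.
Long rows with host=WJ5, level=DEBUG: 48 + 920 + 660 = 1628.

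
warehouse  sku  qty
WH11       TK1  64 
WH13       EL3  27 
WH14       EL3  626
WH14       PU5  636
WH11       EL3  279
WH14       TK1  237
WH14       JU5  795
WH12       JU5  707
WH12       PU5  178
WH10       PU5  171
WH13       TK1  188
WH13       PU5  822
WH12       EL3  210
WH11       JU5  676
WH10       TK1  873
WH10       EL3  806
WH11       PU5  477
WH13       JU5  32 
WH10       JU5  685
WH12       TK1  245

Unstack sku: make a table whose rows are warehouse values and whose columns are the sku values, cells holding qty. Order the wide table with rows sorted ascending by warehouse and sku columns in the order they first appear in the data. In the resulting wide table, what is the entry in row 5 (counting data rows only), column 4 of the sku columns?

With rows sorted ascending by warehouse, row 5 is warehouse=WH14. sku columns in first-appearance order: TK1, EL3, PU5, JU5; column 4 is JU5.
Long rows with warehouse=WH14, sku=JU5: qty = 795.

795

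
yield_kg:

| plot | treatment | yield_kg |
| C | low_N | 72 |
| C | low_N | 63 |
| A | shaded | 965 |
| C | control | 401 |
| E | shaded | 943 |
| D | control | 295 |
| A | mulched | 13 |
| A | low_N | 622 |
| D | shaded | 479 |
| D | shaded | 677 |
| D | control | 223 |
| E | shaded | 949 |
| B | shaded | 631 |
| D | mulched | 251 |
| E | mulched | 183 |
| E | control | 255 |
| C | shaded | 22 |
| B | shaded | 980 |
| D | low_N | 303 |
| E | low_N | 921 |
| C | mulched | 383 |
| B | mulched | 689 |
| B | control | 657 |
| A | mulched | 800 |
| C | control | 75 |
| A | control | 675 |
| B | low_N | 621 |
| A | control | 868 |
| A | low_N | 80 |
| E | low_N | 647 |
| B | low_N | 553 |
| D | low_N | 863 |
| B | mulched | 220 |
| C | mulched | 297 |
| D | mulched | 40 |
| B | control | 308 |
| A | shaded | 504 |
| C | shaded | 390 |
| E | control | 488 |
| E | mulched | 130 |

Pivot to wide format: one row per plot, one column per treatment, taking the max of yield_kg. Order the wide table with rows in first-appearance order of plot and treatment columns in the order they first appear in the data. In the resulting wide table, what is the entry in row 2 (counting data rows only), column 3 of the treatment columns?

With rows in first-appearance order of plot, row 2 is plot=A. treatment columns in first-appearance order: low_N, shaded, control, mulched; column 3 is control.
Long rows with plot=A, treatment=control: max(675, 868) = 868.

868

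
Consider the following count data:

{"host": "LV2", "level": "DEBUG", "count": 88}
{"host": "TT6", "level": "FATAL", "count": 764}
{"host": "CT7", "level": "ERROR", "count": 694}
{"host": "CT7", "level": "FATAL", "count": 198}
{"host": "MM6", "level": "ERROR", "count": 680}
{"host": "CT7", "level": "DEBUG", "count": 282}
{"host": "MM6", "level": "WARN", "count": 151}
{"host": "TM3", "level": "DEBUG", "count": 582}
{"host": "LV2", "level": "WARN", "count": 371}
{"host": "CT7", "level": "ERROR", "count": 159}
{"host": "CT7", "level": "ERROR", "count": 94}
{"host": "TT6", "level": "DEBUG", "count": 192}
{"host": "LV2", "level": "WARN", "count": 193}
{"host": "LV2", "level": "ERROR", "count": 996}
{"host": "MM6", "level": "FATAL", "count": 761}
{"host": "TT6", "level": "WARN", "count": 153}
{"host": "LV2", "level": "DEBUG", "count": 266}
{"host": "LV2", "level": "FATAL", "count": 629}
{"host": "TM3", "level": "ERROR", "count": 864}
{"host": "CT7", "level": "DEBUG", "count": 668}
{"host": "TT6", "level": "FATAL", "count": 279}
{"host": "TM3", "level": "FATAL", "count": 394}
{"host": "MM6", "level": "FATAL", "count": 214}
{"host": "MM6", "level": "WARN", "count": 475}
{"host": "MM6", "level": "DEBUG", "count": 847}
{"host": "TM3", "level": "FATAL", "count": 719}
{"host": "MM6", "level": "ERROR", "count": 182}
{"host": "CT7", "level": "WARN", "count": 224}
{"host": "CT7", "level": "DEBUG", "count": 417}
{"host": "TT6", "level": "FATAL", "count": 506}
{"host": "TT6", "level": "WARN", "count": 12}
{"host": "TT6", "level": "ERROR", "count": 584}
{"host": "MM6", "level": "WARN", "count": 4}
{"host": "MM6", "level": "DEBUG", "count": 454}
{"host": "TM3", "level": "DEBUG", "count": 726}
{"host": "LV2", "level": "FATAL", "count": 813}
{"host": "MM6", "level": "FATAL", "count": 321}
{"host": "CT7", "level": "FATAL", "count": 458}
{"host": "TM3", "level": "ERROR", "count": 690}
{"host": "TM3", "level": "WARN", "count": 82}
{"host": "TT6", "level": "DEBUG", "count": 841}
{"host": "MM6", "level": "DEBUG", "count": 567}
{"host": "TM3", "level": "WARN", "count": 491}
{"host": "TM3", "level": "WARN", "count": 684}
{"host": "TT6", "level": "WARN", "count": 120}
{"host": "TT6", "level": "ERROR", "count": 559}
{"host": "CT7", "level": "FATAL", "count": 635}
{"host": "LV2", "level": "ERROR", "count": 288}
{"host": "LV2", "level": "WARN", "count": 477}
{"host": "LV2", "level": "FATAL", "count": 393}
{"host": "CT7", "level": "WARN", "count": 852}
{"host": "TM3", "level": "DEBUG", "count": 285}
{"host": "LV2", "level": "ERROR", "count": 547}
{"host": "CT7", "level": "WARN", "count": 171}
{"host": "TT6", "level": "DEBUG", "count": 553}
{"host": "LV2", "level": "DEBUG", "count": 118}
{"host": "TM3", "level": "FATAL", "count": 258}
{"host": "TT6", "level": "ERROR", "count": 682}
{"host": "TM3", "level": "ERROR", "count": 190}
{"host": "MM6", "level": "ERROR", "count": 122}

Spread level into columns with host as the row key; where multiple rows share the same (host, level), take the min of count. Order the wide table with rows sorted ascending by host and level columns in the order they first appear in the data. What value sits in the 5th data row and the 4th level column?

With rows sorted ascending by host, row 5 is host=TT6. level columns in first-appearance order: DEBUG, FATAL, ERROR, WARN; column 4 is WARN.
Long rows with host=TT6, level=WARN: min(153, 12, 120) = 12.

12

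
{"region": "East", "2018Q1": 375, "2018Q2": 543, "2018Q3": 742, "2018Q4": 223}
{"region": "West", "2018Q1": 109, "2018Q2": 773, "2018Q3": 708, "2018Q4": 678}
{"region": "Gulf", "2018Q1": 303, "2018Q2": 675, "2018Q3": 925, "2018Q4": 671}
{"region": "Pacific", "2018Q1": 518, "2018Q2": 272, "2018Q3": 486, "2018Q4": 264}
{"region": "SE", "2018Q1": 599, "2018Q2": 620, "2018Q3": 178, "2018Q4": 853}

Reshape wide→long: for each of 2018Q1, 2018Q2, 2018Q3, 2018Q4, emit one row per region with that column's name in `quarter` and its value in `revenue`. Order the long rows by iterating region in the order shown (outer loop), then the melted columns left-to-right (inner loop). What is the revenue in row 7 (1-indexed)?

20 rows total (5 × 4). Row 7: index ⌊(7-1)/4⌋ = 1 into region → West; (7-1) mod 4 = 2 into the melted columns → 2018Q3.
So row 7 is (West, 2018Q3, 708); revenue = 708.

708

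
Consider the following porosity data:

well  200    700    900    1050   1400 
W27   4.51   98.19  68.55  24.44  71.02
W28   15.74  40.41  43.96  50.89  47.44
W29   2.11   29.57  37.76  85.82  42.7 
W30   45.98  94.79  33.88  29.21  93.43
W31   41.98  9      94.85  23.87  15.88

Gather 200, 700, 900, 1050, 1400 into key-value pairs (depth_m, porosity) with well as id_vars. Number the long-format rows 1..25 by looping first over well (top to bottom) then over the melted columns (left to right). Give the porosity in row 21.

25 rows total (5 × 5). Row 21: index ⌊(21-1)/5⌋ = 4 into well → W31; (21-1) mod 5 = 0 into the melted columns → 200.
So row 21 is (W31, 200, 41.98); porosity = 41.98.

41.98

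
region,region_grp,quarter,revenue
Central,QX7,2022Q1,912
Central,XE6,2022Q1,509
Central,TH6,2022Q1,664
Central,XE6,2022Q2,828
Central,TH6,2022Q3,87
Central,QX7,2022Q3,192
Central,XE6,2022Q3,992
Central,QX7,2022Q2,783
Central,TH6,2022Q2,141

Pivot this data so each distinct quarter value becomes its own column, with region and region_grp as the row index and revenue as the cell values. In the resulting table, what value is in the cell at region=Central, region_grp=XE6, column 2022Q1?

509

Wide layout: rows indexed by region and region_grp, columns are the 3 distinct quarter values (2022Q1, 2022Q2, 2022Q3).
Cell (region=Central, region_grp=XE6, quarter=2022Q1) draws from the long row where region=Central, region_grp=XE6 and quarter=2022Q1, which has revenue=509.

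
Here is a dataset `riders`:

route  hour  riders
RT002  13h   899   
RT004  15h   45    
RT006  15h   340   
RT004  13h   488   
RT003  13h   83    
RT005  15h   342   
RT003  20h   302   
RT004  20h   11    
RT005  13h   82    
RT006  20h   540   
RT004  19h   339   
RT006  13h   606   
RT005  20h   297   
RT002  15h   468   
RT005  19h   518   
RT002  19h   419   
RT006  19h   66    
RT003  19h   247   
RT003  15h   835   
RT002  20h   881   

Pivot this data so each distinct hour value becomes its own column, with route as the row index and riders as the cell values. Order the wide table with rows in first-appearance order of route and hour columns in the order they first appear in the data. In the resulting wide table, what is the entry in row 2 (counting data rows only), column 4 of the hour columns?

With rows in first-appearance order of route, row 2 is route=RT004. hour columns in first-appearance order: 13h, 15h, 20h, 19h; column 4 is 19h.
Long rows with route=RT004, hour=19h: riders = 339.

339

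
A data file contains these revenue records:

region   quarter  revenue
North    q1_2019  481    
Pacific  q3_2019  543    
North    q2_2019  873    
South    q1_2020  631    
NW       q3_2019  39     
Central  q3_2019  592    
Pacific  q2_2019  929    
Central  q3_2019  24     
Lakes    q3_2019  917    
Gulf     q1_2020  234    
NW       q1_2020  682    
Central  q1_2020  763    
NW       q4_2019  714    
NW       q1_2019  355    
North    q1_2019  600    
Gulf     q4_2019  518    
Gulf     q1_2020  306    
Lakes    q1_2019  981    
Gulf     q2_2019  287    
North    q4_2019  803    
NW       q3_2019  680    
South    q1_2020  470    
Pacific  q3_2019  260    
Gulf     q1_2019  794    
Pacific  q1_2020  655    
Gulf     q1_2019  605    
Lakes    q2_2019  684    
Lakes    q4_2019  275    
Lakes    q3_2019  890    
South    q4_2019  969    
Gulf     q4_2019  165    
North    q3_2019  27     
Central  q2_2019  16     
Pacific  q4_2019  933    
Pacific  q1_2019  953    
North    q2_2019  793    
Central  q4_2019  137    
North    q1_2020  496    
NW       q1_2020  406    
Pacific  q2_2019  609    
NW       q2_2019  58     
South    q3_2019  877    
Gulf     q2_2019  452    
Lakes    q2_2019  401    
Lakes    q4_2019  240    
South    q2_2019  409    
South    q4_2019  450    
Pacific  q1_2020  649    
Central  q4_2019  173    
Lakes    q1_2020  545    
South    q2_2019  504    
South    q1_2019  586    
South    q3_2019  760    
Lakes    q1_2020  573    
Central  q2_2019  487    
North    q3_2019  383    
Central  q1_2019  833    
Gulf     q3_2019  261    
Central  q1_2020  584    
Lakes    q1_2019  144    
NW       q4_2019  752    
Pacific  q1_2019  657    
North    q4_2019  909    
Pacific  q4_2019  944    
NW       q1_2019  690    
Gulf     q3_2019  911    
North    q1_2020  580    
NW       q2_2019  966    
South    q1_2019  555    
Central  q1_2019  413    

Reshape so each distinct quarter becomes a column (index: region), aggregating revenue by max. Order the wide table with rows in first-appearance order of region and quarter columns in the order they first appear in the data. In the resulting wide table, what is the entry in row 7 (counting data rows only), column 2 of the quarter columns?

911

With rows in first-appearance order of region, row 7 is region=Gulf. quarter columns in first-appearance order: q1_2019, q3_2019, q2_2019, q1_2020, q4_2019; column 2 is q3_2019.
Long rows with region=Gulf, quarter=q3_2019: max(261, 911) = 911.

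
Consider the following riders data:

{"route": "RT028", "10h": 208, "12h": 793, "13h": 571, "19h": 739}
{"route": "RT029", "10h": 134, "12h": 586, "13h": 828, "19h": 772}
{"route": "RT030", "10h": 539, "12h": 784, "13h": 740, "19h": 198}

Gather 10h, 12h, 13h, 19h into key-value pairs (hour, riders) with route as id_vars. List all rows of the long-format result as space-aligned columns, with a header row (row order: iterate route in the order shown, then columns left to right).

Each (route, column) pair becomes one row: 3 × 4 = 12 rows.
For example, (RT028, 10h) → riders=208.

route  hour  riders
RT028  10h   208   
RT028  12h   793   
RT028  13h   571   
RT028  19h   739   
RT029  10h   134   
RT029  12h   586   
RT029  13h   828   
RT029  19h   772   
RT030  10h   539   
RT030  12h   784   
RT030  13h   740   
RT030  19h   198   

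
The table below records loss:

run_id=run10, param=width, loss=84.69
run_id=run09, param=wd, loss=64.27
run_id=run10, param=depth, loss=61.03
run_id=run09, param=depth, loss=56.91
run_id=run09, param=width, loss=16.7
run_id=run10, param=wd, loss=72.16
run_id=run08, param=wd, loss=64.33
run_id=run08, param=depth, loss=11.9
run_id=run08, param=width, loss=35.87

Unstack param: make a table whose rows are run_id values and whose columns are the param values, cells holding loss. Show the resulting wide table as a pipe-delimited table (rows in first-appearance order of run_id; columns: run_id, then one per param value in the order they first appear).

| run_id | width | wd | depth |
| run10 | 84.69 | 72.16 | 61.03 |
| run09 | 16.7 | 64.27 | 56.91 |
| run08 | 35.87 | 64.33 | 11.9 |

Columns: run_id plus the 3 distinct param values (width, wd, depth).
For example, row run10 column width takes loss=84.69 from the long row (run10, width).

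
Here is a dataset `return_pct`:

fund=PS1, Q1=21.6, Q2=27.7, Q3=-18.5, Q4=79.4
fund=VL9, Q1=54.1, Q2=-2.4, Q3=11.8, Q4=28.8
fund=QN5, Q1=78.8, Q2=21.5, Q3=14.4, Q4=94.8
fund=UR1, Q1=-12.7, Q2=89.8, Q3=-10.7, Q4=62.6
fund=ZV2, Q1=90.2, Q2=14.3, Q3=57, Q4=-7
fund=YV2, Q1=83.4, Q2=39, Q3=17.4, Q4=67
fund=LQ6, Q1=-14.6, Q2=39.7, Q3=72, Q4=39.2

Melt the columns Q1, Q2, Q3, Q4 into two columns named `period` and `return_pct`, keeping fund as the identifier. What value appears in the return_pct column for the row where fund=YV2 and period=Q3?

17.4

Unpivoting turns each (fund, wide-column) pair into one long row.
The wide cell at row YV2, column Q3 holds 17.4, so the long row (YV2, Q3) has return_pct=17.4.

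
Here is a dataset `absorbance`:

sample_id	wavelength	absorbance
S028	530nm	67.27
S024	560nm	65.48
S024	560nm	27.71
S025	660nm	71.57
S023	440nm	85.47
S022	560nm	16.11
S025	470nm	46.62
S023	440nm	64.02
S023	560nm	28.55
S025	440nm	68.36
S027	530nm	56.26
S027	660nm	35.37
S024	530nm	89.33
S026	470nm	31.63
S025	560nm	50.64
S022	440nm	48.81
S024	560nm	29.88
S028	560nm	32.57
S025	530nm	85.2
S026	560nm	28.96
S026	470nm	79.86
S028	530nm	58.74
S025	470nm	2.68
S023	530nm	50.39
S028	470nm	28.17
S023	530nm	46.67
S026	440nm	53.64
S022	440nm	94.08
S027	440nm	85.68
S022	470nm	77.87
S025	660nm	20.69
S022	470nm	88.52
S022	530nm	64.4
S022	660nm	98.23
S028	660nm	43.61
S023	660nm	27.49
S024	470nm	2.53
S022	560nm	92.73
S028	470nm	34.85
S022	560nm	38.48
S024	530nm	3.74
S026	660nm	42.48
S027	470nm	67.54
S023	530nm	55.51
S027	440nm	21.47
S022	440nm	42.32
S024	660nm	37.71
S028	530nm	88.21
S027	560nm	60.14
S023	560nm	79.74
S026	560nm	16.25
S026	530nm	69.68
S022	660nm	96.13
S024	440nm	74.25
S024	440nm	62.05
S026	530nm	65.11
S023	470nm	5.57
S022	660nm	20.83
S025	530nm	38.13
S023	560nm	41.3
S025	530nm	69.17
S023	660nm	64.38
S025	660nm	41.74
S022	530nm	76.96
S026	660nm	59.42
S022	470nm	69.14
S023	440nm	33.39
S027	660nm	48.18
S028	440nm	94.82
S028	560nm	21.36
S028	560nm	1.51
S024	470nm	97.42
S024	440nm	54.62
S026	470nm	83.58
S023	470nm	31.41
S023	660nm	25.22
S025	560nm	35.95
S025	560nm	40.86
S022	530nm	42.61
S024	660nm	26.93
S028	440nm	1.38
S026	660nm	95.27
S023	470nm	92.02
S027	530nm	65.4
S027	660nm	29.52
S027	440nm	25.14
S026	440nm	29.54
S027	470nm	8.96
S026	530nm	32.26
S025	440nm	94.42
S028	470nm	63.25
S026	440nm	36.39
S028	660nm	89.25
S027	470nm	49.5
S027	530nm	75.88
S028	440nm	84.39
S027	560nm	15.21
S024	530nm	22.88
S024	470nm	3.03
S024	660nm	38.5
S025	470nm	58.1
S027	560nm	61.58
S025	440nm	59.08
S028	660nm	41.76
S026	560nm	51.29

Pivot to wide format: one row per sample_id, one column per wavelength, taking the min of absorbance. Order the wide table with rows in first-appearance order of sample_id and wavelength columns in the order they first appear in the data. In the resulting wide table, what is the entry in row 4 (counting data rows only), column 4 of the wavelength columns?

With rows in first-appearance order of sample_id, row 4 is sample_id=S023. wavelength columns in first-appearance order: 530nm, 560nm, 660nm, 440nm, 470nm; column 4 is 440nm.
Long rows with sample_id=S023, wavelength=440nm: min(85.47, 64.02, 33.39) = 33.39.

33.39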